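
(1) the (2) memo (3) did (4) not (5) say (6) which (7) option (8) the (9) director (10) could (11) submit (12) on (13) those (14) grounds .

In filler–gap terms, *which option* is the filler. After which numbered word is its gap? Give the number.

11

Underlying clause: The director could submit which option on those grounds.
The filler 'which option' is interpreted as the direct object of 'submit'. Wh-movement fronts it, leaving a gap right after 'submit':
The memo did not say which option the director could submit ___ on those grounds.
'submit' is word 11.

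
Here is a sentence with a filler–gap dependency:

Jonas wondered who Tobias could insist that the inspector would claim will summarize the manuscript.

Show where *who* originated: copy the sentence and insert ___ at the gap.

Jonas wondered who Tobias could insist that the inspector would claim ___ will summarize the manuscript.

Underlying clause: Tobias could insist that the inspector would claim who will summarize the manuscript.
'who' functions as the subject of the clause embedded under 'claim'. The gap is right after 'claim'.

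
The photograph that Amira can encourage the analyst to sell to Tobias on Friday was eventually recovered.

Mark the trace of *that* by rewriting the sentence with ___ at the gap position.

The photograph that Amira can encourage the analyst to sell ___ to Tobias on Friday was eventually recovered.

'that' functions as the direct object of 'sell'. The gap is right after 'sell'.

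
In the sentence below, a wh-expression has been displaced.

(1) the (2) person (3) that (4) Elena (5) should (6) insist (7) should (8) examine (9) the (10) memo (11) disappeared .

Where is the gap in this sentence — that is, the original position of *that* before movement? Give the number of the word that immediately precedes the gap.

The filler 'that' is interpreted as the subject of the clause embedded under 'insist'. Wh-movement fronts it, leaving a gap right after 'insist':
The person that Elena should insist ___ should examine the memo disappeared.
'insist' is word 6.

6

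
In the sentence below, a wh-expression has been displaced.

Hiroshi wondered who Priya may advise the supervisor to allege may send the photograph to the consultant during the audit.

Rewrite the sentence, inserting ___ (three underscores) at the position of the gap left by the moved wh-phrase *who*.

In situ: Priya may advise the supervisor to allege who may send the photograph to the consultant during the audit.
'who' functions as the subject of the clause embedded under 'allege'. The gap is right after 'allege'.

Hiroshi wondered who Priya may advise the supervisor to allege ___ may send the photograph to the consultant during the audit.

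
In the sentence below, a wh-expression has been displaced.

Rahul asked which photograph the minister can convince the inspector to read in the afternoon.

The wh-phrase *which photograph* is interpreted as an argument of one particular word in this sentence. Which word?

Before movement: The minister can convince the inspector to read which photograph in the afternoon.
'which photograph' is the direct object of 'read'. Wh-movement fronts it, leaving a gap right after 'read':
Rahul asked which photograph the minister can convince the inspector to read ___ in the afternoon.

read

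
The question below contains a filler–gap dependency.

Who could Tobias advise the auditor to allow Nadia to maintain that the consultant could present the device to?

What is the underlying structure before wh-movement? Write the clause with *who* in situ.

Tobias could advise the auditor to allow Nadia to maintain that the consultant could present the device to who.

'who' functions as the object of the preposition 'to' (recipient of 'present'). Fronting leaves a gap immediately after 'to':
Who could Tobias advise the auditor to allow Nadia to maintain that the consultant could present the device to ___?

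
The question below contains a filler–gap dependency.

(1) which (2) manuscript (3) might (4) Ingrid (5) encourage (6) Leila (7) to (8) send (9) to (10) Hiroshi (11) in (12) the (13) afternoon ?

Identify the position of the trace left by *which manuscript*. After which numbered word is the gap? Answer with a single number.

8

Before movement: Ingrid might encourage Leila to send which manuscript to Hiroshi in the afternoon.
The filler 'which manuscript' is interpreted as the direct object of 'send'. It moves to the left edge, and the trace sits right after 'send':
Which manuscript might Ingrid encourage Leila to send ___ to Hiroshi in the afternoon?
'send' is word 8.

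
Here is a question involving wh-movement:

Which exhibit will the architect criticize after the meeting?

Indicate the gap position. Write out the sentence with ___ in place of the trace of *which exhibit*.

Which exhibit will the architect criticize ___ after the meeting?

Underlying clause: The architect will criticize which exhibit after the meeting.
'which exhibit' functions as the direct object of 'criticize'. The gap is right after 'criticize'.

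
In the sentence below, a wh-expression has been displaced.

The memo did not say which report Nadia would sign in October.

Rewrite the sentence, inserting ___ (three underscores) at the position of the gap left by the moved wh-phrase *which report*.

The memo did not say which report Nadia would sign ___ in October.

Before movement: Nadia would sign which report in October.
'which report' functions as the direct object of 'sign'. The gap is right after 'sign'.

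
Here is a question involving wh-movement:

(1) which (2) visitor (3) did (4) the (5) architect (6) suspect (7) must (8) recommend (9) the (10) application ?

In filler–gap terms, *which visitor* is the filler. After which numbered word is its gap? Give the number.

6

Underlying clause: The architect did suspect which visitor must recommend the application.
The filler 'which visitor' is interpreted as the subject of the clause embedded under 'suspect'. It moves to the left edge, and the trace sits right after 'suspect':
Which visitor did the architect suspect ___ must recommend the application?
'suspect' is word 6.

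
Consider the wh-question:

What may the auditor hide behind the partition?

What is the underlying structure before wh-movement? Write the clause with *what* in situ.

The auditor may hide what behind the partition.

'what' is the direct object of 'hide'. It moves to the left edge, and the trace sits right after 'hide':
What may the auditor hide ___ behind the partition?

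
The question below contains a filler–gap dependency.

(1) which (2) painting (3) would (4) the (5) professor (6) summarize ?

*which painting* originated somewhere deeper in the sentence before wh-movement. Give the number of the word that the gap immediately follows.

6

Underlying clause: The professor would summarize which painting.
The filler 'which painting' is interpreted as the direct object of 'summarize'. Wh-movement fronts it, leaving a gap right after 'summarize':
Which painting would the professor summarize ___?
'summarize' is word 6.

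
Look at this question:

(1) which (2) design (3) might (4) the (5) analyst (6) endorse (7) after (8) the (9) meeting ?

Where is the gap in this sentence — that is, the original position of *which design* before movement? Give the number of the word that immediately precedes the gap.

In situ: The analyst might endorse which design after the meeting.
'which design' functions as the direct object of 'endorse'. Fronting leaves a gap immediately after 'endorse':
Which design might the analyst endorse ___ after the meeting?
'endorse' is word 6.

6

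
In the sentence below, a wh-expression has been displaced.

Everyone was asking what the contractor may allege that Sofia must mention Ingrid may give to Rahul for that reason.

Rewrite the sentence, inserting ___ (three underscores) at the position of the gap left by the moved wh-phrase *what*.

Everyone was asking what the contractor may allege that Sofia must mention Ingrid may give ___ to Rahul for that reason.

In situ: The contractor may allege that Sofia must mention Ingrid may give what to Rahul for that reason.
'what' functions as the direct object of 'give'. The gap is right after 'give'.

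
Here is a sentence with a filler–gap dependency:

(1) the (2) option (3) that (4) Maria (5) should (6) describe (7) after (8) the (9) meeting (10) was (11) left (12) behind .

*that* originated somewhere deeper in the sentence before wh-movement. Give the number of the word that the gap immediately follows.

'that' functions as the direct object of 'describe'. Fronting leaves a gap immediately after 'describe':
The option that Maria should describe ___ after the meeting was left behind.
'describe' is word 6.

6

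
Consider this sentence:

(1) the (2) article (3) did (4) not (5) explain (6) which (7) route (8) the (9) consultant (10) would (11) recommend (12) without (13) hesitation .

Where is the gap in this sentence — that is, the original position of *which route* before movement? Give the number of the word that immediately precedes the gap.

Pre-movement form: The consultant would recommend which route without hesitation.
'which route' functions as the direct object of 'recommend'. Wh-movement fronts it, leaving a gap right after 'recommend':
The article did not explain which route the consultant would recommend ___ without hesitation.
'recommend' is word 11.

11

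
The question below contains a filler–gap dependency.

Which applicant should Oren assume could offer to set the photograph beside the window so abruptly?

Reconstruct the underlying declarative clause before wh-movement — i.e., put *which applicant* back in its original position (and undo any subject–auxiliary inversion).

Oren should assume which applicant could offer to set the photograph beside the window so abruptly.

'which applicant' is the subject of the clause embedded under 'assume'. Fronting leaves a gap immediately after 'assume':
Which applicant should Oren assume ___ could offer to set the photograph beside the window so abruptly?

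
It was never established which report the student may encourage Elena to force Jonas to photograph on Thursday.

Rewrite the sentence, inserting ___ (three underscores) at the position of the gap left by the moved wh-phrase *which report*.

It was never established which report the student may encourage Elena to force Jonas to photograph ___ on Thursday.

In situ: The student may encourage Elena to force Jonas to photograph which report on Thursday.
'which report' functions as the direct object of 'photograph'. The gap is right after 'photograph'.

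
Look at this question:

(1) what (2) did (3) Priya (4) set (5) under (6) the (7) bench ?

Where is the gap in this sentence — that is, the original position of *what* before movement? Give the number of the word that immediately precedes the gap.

Pre-movement form: Priya did set what under the bench.
The filler 'what' is interpreted as the direct object of 'set'. Fronting leaves a gap immediately after 'set':
What did Priya set ___ under the bench?
'set' is word 4.

4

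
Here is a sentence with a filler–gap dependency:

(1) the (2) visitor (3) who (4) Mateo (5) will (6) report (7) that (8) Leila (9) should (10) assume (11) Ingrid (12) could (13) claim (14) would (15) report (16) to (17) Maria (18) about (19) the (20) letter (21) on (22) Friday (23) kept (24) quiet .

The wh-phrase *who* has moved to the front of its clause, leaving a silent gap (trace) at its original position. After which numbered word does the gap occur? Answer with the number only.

13

'who' functions as the subject of the clause embedded under 'claim'. It moves to the left edge, and the trace sits right after 'claim':
The visitor who Mateo will report that Leila should assume Ingrid could claim ___ would report to Maria about the letter on Friday kept quiet.
'claim' is word 13.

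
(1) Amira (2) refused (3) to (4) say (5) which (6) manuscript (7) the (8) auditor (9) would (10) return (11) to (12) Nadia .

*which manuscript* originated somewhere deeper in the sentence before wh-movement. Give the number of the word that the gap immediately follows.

10

In situ: The auditor would return which manuscript to Nadia.
The filler 'which manuscript' is interpreted as the direct object of 'return'. Wh-movement fronts it, leaving a gap right after 'return':
Amira refused to say which manuscript the auditor would return ___ to Nadia.
'return' is word 10.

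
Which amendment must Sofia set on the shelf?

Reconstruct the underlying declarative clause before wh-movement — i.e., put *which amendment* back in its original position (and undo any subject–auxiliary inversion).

'which amendment' is the direct object of 'set'. Wh-movement fronts it, leaving a gap right after 'set':
Which amendment must Sofia set ___ on the shelf?

Sofia must set which amendment on the shelf.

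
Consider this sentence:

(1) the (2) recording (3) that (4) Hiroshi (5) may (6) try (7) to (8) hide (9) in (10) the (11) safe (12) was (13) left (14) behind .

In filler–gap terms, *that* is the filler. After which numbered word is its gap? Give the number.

'that' functions as the direct object of 'hide'. It moves to the left edge, and the trace sits right after 'hide':
The recording that Hiroshi may try to hide ___ in the safe was left behind.
'hide' is word 8.

8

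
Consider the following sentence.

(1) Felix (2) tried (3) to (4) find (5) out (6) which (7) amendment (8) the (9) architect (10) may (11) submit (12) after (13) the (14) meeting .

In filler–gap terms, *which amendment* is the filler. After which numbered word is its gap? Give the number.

Before movement: The architect may submit which amendment after the meeting.
'which amendment' functions as the direct object of 'submit'. Fronting leaves a gap immediately after 'submit':
Felix tried to find out which amendment the architect may submit ___ after the meeting.
'submit' is word 11.

11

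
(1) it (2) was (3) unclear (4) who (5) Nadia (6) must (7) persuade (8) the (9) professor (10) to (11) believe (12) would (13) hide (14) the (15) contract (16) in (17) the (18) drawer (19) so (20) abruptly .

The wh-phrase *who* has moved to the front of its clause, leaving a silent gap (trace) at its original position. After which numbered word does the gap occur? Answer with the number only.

11

Pre-movement form: Nadia must persuade the professor to believe who would hide the contract in the drawer so abruptly.
'who' is the subject of the clause embedded under 'believe'. Wh-movement fronts it, leaving a gap right after 'believe':
It was unclear who Nadia must persuade the professor to believe ___ would hide the contract in the drawer so abruptly.
'believe' is word 11.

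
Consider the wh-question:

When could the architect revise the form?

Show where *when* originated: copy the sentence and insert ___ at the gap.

Underlying clause: The architect could revise the form when.
The filler 'when' is interpreted as the temporal adjunct. The gap is right after 'form'.

When could the architect revise the form ___?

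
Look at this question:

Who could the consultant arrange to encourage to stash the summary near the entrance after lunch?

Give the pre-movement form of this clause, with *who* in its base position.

'who' is the direct object of 'encourage'. It moves to the left edge, and the trace sits right after 'encourage':
Who could the consultant arrange to encourage ___ to stash the summary near the entrance after lunch?

The consultant could arrange to encourage who to stash the summary near the entrance after lunch.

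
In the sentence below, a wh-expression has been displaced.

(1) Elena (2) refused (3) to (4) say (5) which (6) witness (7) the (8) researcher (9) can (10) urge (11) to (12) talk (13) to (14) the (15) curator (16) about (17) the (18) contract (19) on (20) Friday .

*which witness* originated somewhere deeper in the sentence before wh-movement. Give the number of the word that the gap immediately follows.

In situ: The researcher can urge which witness to talk to the curator about the contract on Friday.
'which witness' functions as the direct object of 'urge'. It moves to the left edge, and the trace sits right after 'urge':
Elena refused to say which witness the researcher can urge ___ to talk to the curator about the contract on Friday.
'urge' is word 10.

10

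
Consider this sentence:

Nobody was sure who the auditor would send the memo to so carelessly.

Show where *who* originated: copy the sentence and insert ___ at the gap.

Nobody was sure who the auditor would send the memo to ___ so carelessly.

Pre-movement form: The auditor would send the memo to who so carelessly.
The filler 'who' is interpreted as the object of the preposition 'to' (recipient of 'send'). The gap is right after 'to'.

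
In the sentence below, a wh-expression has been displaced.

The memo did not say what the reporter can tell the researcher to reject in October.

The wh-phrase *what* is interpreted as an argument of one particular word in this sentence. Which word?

In situ: The reporter can tell the researcher to reject what in October.
'what' is the direct object of 'reject'. Wh-movement fronts it, leaving a gap right after 'reject':
The memo did not say what the reporter can tell the researcher to reject ___ in October.

reject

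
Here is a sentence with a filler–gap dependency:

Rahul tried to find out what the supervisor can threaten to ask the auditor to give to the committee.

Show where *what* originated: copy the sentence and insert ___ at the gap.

Underlying clause: The supervisor can threaten to ask the auditor to give what to the committee.
The filler 'what' is interpreted as the direct object of 'give'. The gap is right after 'give'.

Rahul tried to find out what the supervisor can threaten to ask the auditor to give ___ to the committee.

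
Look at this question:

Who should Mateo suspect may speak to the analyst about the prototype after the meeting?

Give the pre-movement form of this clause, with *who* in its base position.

Mateo should suspect who may speak to the analyst about the prototype after the meeting.

The filler 'who' is interpreted as the subject of the clause embedded under 'suspect'. Wh-movement fronts it, leaving a gap right after 'suspect':
Who should Mateo suspect ___ may speak to the analyst about the prototype after the meeting?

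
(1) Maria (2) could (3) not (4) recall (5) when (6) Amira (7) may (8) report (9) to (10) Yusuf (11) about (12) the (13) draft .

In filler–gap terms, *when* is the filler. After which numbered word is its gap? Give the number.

Underlying clause: Amira may report to Yusuf about the draft when.
'when' functions as the temporal adjunct. Fronting leaves a gap immediately after 'draft':
Maria could not recall when Amira may report to Yusuf about the draft ___.
'draft' is word 13.

13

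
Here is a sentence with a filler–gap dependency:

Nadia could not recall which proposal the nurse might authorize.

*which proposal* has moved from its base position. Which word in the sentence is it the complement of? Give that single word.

Pre-movement form: The nurse might authorize which proposal.
'which proposal' is the direct object of 'authorize'. Wh-movement fronts it, leaving a gap right after 'authorize':
Nadia could not recall which proposal the nurse might authorize ___.

authorize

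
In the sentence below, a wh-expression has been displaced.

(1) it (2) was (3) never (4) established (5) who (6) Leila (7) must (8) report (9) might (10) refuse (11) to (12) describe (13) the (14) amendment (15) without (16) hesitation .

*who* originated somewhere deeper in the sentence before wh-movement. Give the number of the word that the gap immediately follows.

8

In situ: Leila must report who might refuse to describe the amendment without hesitation.
'who' functions as the subject of the clause embedded under 'report'. Fronting leaves a gap immediately after 'report':
It was never established who Leila must report ___ might refuse to describe the amendment without hesitation.
'report' is word 8.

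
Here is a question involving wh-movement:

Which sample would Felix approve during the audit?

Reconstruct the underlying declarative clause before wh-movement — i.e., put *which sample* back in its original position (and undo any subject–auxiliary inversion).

Felix would approve which sample during the audit.

'which sample' functions as the direct object of 'approve'. Fronting leaves a gap immediately after 'approve':
Which sample would Felix approve ___ during the audit?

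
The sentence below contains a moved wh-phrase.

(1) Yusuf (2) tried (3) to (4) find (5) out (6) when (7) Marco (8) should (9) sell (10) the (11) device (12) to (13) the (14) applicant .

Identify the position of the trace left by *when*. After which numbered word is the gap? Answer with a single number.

14

In situ: Marco should sell the device to the applicant when.
'when' functions as the temporal adjunct. It moves to the left edge, and the trace sits right after 'applicant':
Yusuf tried to find out when Marco should sell the device to the applicant ___.
'applicant' is word 14.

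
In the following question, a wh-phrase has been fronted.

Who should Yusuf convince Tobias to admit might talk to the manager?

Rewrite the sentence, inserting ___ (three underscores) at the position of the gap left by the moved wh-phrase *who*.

Underlying clause: Yusuf should convince Tobias to admit who might talk to the manager.
'who' is the subject of the clause embedded under 'admit'. The gap is right after 'admit'.

Who should Yusuf convince Tobias to admit ___ might talk to the manager?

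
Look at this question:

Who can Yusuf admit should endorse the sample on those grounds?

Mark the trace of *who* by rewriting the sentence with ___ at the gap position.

In situ: Yusuf can admit who should endorse the sample on those grounds.
The filler 'who' is interpreted as the subject of the clause embedded under 'admit'. The gap is right after 'admit'.

Who can Yusuf admit ___ should endorse the sample on those grounds?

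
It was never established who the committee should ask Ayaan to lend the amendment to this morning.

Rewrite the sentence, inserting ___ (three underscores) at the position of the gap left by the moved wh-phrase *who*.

It was never established who the committee should ask Ayaan to lend the amendment to ___ this morning.

Pre-movement form: The committee should ask Ayaan to lend the amendment to who this morning.
The filler 'who' is interpreted as the object of the preposition 'to' (recipient of 'lend'). The gap is right after 'to'.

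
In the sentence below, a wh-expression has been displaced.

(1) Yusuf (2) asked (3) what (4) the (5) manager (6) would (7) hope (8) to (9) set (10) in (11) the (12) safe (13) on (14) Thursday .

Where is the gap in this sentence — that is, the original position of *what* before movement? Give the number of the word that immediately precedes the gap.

9

Before movement: The manager would hope to set what in the safe on Thursday.
'what' functions as the direct object of 'set'. It moves to the left edge, and the trace sits right after 'set':
Yusuf asked what the manager would hope to set ___ in the safe on Thursday.
'set' is word 9.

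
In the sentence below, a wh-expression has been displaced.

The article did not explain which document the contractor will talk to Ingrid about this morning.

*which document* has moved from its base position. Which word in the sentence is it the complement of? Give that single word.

about

Before movement: The contractor will talk to Ingrid about which document this morning.
'which document' functions as the object of the preposition 'about'. Wh-movement fronts it, leaving a gap right after 'about':
The article did not explain which document the contractor will talk to Ingrid about ___ this morning.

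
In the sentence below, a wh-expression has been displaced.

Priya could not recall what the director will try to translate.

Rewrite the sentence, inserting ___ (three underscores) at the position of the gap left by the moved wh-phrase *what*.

In situ: The director will try to translate what.
'what' functions as the direct object of 'translate'. The gap is right after 'translate'.

Priya could not recall what the director will try to translate ___.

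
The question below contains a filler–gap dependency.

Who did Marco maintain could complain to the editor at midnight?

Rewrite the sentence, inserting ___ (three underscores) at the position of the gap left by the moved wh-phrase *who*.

In situ: Marco did maintain who could complain to the editor at midnight.
The filler 'who' is interpreted as the subject of the clause embedded under 'maintain'. The gap is right after 'maintain'.

Who did Marco maintain ___ could complain to the editor at midnight?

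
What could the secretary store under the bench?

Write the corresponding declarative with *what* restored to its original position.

The filler 'what' is interpreted as the direct object of 'store'. Fronting leaves a gap immediately after 'store':
What could the secretary store ___ under the bench?

The secretary could store what under the bench.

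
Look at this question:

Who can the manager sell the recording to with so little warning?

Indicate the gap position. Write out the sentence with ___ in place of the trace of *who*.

In situ: The manager can sell the recording to who with so little warning.
'who' is the object of the preposition 'to' (recipient of 'sell'). The gap is right after 'to'.

Who can the manager sell the recording to ___ with so little warning?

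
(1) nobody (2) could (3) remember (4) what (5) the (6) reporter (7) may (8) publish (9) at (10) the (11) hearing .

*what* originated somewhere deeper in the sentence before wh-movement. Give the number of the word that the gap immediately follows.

8

Before movement: The reporter may publish what at the hearing.
'what' functions as the direct object of 'publish'. It moves to the left edge, and the trace sits right after 'publish':
Nobody could remember what the reporter may publish ___ at the hearing.
'publish' is word 8.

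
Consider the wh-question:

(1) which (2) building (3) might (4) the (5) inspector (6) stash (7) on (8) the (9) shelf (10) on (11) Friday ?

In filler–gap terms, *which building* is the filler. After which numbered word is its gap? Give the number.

Pre-movement form: The inspector might stash which building on the shelf on Friday.
The filler 'which building' is interpreted as the direct object of 'stash'. Fronting leaves a gap immediately after 'stash':
Which building might the inspector stash ___ on the shelf on Friday?
'stash' is word 6.

6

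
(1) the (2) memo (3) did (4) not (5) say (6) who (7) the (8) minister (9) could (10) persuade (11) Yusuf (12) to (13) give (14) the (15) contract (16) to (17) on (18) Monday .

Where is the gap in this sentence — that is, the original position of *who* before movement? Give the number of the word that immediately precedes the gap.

In situ: The minister could persuade Yusuf to give the contract to who on Monday.
'who' functions as the object of the preposition 'to' (recipient of 'give'). It moves to the left edge, and the trace sits right after 'to':
The memo did not say who the minister could persuade Yusuf to give the contract to ___ on Monday.
'to' is word 16.

16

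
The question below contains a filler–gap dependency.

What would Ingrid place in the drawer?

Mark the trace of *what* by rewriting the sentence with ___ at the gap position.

In situ: Ingrid would place what in the drawer.
'what' is the direct object of 'place'. The gap is right after 'place'.

What would Ingrid place ___ in the drawer?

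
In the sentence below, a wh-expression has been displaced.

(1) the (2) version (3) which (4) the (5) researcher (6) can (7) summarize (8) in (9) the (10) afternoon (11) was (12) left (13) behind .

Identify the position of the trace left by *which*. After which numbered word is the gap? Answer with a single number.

7

The filler 'which' is interpreted as the direct object of 'summarize'. Fronting leaves a gap immediately after 'summarize':
The version which the researcher can summarize ___ in the afternoon was left behind.
'summarize' is word 7.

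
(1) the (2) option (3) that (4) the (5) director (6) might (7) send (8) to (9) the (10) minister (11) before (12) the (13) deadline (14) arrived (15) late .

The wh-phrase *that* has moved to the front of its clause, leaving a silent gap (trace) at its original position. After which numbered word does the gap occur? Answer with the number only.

7

'that' functions as the direct object of 'send'. It moves to the left edge, and the trace sits right after 'send':
The option that the director might send ___ to the minister before the deadline arrived late.
'send' is word 7.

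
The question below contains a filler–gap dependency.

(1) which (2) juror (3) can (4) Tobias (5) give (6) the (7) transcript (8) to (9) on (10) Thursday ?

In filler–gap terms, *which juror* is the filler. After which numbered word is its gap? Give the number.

In situ: Tobias can give the transcript to which juror on Thursday.
The filler 'which juror' is interpreted as the object of the preposition 'to' (recipient of 'give'). Wh-movement fronts it, leaving a gap right after 'to':
Which juror can Tobias give the transcript to ___ on Thursday?
'to' is word 8.

8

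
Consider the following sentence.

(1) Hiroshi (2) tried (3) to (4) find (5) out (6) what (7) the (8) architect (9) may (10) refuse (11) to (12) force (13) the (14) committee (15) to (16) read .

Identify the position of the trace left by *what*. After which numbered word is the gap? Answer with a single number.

Underlying clause: The architect may refuse to force the committee to read what.
'what' functions as the direct object of 'read'. Fronting leaves a gap immediately after 'read':
Hiroshi tried to find out what the architect may refuse to force the committee to read ___.
'read' is word 16.

16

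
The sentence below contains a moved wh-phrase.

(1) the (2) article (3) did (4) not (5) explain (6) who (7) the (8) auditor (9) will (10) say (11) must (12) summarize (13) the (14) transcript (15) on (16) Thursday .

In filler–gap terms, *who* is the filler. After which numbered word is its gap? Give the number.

In situ: The auditor will say who must summarize the transcript on Thursday.
'who' functions as the subject of the clause embedded under 'say'. Fronting leaves a gap immediately after 'say':
The article did not explain who the auditor will say ___ must summarize the transcript on Thursday.
'say' is word 10.

10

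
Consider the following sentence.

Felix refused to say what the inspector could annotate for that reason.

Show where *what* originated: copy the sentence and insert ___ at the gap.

Felix refused to say what the inspector could annotate ___ for that reason.

In situ: The inspector could annotate what for that reason.
'what' functions as the direct object of 'annotate'. The gap is right after 'annotate'.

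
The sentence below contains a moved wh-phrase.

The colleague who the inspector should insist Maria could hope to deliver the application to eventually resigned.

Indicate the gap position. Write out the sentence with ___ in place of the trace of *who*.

'who' is the object of the preposition 'to' (recipient of 'deliver'). The gap is right after 'to'.

The colleague who the inspector should insist Maria could hope to deliver the application to ___ eventually resigned.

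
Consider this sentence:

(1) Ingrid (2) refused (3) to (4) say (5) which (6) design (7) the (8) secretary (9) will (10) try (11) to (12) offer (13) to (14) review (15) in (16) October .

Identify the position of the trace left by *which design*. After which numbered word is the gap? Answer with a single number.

14

Underlying clause: The secretary will try to offer to review which design in October.
The filler 'which design' is interpreted as the direct object of 'review'. It moves to the left edge, and the trace sits right after 'review':
Ingrid refused to say which design the secretary will try to offer to review ___ in October.
'review' is word 14.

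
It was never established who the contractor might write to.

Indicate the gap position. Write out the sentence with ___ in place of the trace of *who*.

It was never established who the contractor might write to ___.

In situ: The contractor might write to who.
The filler 'who' is interpreted as the object of the preposition 'to'. The gap is right after 'to'.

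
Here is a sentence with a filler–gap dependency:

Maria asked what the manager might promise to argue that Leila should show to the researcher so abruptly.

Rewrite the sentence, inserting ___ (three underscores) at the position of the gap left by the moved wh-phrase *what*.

Maria asked what the manager might promise to argue that Leila should show ___ to the researcher so abruptly.

Underlying clause: The manager might promise to argue that Leila should show what to the researcher so abruptly.
'what' functions as the direct object of 'show'. The gap is right after 'show'.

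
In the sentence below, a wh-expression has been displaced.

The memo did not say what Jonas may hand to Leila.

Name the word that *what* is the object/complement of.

Underlying clause: Jonas may hand what to Leila.
'what' is the direct object of 'hand'. It moves to the left edge, and the trace sits right after 'hand':
The memo did not say what Jonas may hand ___ to Leila.

hand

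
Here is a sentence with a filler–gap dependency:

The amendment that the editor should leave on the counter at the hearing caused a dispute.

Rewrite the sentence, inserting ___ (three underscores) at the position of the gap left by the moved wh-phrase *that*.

'that' functions as the direct object of 'leave'. The gap is right after 'leave'.

The amendment that the editor should leave ___ on the counter at the hearing caused a dispute.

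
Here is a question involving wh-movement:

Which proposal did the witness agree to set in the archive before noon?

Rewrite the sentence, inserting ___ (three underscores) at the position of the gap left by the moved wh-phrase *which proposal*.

In situ: The witness did agree to set which proposal in the archive before noon.
The filler 'which proposal' is interpreted as the direct object of 'set'. The gap is right after 'set'.

Which proposal did the witness agree to set ___ in the archive before noon?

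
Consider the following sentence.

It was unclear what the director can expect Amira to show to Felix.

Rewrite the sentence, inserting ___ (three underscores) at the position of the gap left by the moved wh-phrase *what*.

Underlying clause: The director can expect Amira to show what to Felix.
'what' is the direct object of 'show'. The gap is right after 'show'.

It was unclear what the director can expect Amira to show ___ to Felix.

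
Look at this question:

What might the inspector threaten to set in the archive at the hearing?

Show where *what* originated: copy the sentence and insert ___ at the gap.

What might the inspector threaten to set ___ in the archive at the hearing?

Pre-movement form: The inspector might threaten to set what in the archive at the hearing.
'what' functions as the direct object of 'set'. The gap is right after 'set'.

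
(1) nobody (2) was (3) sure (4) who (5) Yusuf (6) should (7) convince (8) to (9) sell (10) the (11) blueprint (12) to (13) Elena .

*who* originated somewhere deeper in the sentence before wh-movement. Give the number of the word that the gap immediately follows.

Underlying clause: Yusuf should convince who to sell the blueprint to Elena.
'who' functions as the direct object of 'convince'. Fronting leaves a gap immediately after 'convince':
Nobody was sure who Yusuf should convince ___ to sell the blueprint to Elena.
'convince' is word 7.

7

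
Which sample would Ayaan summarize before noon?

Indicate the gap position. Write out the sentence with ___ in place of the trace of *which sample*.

Which sample would Ayaan summarize ___ before noon?

Pre-movement form: Ayaan would summarize which sample before noon.
'which sample' functions as the direct object of 'summarize'. The gap is right after 'summarize'.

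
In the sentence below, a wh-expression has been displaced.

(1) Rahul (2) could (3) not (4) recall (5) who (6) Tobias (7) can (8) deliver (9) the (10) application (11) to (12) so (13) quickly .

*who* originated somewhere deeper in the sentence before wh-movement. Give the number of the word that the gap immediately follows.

11

Underlying clause: Tobias can deliver the application to who so quickly.
The filler 'who' is interpreted as the object of the preposition 'to' (recipient of 'deliver'). Wh-movement fronts it, leaving a gap right after 'to':
Rahul could not recall who Tobias can deliver the application to ___ so quickly.
'to' is word 11.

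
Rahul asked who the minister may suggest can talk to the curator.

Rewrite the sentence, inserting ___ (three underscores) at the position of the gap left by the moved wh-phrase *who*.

Rahul asked who the minister may suggest ___ can talk to the curator.

In situ: The minister may suggest who can talk to the curator.
'who' is the subject of the clause embedded under 'suggest'. The gap is right after 'suggest'.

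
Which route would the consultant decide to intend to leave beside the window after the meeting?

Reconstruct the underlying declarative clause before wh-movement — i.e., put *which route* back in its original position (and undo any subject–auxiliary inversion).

The consultant would decide to intend to leave which route beside the window after the meeting.

'which route' is the direct object of 'leave'. Wh-movement fronts it, leaving a gap right after 'leave':
Which route would the consultant decide to intend to leave ___ beside the window after the meeting?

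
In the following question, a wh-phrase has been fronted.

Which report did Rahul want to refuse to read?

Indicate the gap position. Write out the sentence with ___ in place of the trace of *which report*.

Pre-movement form: Rahul did want to refuse to read which report.
'which report' functions as the direct object of 'read'. The gap is right after 'read'.

Which report did Rahul want to refuse to read ___?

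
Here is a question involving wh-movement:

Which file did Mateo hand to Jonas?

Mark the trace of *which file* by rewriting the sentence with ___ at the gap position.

Which file did Mateo hand ___ to Jonas?

In situ: Mateo did hand which file to Jonas.
The filler 'which file' is interpreted as the direct object of 'hand'. The gap is right after 'hand'.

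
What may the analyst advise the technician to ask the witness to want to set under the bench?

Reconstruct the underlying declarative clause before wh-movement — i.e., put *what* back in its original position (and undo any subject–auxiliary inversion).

The analyst may advise the technician to ask the witness to want to set what under the bench.

The filler 'what' is interpreted as the direct object of 'set'. Fronting leaves a gap immediately after 'set':
What may the analyst advise the technician to ask the witness to want to set ___ under the bench?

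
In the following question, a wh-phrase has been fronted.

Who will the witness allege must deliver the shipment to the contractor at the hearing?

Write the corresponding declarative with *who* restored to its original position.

The witness will allege who must deliver the shipment to the contractor at the hearing.

'who' is the subject of the clause embedded under 'allege'. It moves to the left edge, and the trace sits right after 'allege':
Who will the witness allege ___ must deliver the shipment to the contractor at the hearing?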